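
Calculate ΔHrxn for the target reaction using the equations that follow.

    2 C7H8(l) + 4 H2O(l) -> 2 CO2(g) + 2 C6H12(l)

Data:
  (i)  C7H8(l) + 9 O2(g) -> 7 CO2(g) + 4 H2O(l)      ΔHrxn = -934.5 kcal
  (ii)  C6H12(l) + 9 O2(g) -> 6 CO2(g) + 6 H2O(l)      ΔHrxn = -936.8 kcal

ΔHrxn = 4.6 kcal

(i) × 2 (scale by 2 for the 2 C7H8(l)): (2)·(-934.5) = -1869.0 kcal
(ii) reversed and × 2 (C6H12(l) must end up as a product; ×2 to match 2 C6H12(l) in the target): (-2)·(-936.8) = +1873.6 kcal
Combining the equations, ΔHrxn = (-1869.0) + (+1873.6) = 4.6 kcal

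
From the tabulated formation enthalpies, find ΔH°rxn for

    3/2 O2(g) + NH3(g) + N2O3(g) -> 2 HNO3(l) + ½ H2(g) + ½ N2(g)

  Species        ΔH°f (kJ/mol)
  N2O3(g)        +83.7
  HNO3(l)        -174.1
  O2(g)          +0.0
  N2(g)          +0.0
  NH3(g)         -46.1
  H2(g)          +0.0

Products: 2·(-174.1) + 1/2·(+0.0) + 1/2·(+0.0) = -348.2
Reactants: 3/2·(+0.0) + 1·(-46.1) + 1·(+83.7) = +37.6
ΔH°rxn = (-348.2) − (+37.6) = -385.8 kJ/mol

ΔH°rxn = -385.8 kJ/mol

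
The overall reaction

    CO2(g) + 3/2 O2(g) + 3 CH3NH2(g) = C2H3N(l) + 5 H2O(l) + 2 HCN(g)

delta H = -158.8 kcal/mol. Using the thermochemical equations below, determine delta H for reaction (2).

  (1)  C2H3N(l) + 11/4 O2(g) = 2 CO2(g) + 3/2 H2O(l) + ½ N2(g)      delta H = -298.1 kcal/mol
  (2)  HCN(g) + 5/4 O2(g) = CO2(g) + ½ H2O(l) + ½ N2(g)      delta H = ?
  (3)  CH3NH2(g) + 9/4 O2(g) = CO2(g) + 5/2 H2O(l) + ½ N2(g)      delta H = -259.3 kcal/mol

delta H = -160.5 kcal/mol

(1) reversed (C2H3N(l) must end up as a product): +298.1 kcal/mol
(2) reversed and × 2 (HCN(g) must end up as a product; scale by 2 for the 2 HCN(g)): contributes −2·x
(3) × 3 (×3 to match 3 CH3NH2(g) in the target): (3)·(-259.3) = -777.9 kcal/mol
-158.8 = (+298.1) + (-777.9) − 2·x
x = (-158.8 − (-479.8)) / (-2) = -160.5 kcal/mol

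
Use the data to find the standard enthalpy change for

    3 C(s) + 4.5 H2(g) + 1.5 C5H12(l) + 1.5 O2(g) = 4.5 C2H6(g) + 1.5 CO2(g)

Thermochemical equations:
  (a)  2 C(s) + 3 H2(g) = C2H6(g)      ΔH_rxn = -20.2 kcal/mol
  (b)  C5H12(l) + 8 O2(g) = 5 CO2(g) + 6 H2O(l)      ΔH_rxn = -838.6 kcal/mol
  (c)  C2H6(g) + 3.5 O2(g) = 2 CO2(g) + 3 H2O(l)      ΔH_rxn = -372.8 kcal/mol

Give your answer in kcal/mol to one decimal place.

ΔH_rxn = -169.8 kcal/mol

(a) × 3/2 (scale by 3/2 for the 3 C(s)): (3/2)·(-20.2) = -30.3 kcal/mol
(b) × 3/2 (×3/2 to match 3/2 C5H12(l) in the target): (3/2)·(-838.6) = -1257.9 kcal/mol
(c) reversed and × 3: (-3)·(-372.8) = +1118.4 kcal/mol
Summing the manipulated equations, ΔH_rxn = (-30.3) + (-1257.9) + (+1118.4) = -169.8 kcal/mol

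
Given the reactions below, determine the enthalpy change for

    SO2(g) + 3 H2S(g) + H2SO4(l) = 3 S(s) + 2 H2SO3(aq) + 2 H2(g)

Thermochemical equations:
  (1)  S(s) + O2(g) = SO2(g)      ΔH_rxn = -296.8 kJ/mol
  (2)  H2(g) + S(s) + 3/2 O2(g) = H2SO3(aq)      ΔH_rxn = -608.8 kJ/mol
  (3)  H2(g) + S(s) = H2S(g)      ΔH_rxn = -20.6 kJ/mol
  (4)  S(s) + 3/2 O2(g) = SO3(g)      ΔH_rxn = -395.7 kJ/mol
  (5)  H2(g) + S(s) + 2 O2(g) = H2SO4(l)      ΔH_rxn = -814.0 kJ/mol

ΔH_rxn = -45.0 kJ/mol

(1) reversed: +296.8 kJ/mol
(2) × 2: (2)·(-608.8) = -1217.6 kJ/mol
(3) reversed and × 3: (-3)·(-20.6) = +61.8 kJ/mol
(4): not needed.
(5) reversed: +814.0 kJ/mol
Summing the manipulated equations, ΔH_rxn = (+296.8) + (-1217.6) + (+61.8) + (+814.0) = -45.0 kJ/mol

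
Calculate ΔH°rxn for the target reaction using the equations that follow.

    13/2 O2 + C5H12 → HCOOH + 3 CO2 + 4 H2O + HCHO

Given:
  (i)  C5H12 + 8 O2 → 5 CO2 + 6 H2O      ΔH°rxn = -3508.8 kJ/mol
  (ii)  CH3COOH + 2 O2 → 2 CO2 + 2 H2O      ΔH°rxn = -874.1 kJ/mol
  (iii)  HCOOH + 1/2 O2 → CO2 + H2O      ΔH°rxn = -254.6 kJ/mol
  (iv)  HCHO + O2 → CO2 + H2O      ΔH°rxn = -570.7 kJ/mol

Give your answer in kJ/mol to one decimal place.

ΔH°rxn = -2683.5 kJ/mol

(i) as written: -3508.8 kJ/mol
(ii): not needed.
(iii) reversed: +254.6 kJ/mol
(iv) reversed: +570.7 kJ/mol
ΔH°rxn = (1)·(-3508.8) + (-1)·(-254.6) + (-1)·(-570.7) = -2683.5 kJ/mol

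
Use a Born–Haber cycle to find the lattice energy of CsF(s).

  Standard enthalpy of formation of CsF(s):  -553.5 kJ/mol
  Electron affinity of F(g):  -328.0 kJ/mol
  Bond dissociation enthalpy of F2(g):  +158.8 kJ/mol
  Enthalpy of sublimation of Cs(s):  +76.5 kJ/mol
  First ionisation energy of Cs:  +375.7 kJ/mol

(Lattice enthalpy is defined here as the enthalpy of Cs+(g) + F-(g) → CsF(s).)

U = -757.1 kJ/mol

ΔHf° = 1·ΔHsub + 1·(ΣIE) + 1/2·D(F2) + 1·EA + U
-553.5 = 1·(+76.5) + 1·(+375.7) + 1/2·(+158.8) + 1·(-328.0) + U
U = -553.5 − (+203.6) = -757.1 kJ/mol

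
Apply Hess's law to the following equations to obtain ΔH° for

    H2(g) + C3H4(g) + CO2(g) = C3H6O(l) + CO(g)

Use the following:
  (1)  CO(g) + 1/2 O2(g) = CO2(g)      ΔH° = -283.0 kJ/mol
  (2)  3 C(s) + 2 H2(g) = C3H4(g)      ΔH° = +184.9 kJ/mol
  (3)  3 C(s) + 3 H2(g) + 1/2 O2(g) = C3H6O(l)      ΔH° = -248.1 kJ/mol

ΔH° = -150.0 kJ/mol

(1) reversed: +283.0 kJ/mol
(2) reversed: -184.9 kJ/mol
(3) as written: -248.1 kJ/mol
By Hess's law, ΔH° = (+283.0) + (-184.9) + (-248.1) = -150.0 kJ/mol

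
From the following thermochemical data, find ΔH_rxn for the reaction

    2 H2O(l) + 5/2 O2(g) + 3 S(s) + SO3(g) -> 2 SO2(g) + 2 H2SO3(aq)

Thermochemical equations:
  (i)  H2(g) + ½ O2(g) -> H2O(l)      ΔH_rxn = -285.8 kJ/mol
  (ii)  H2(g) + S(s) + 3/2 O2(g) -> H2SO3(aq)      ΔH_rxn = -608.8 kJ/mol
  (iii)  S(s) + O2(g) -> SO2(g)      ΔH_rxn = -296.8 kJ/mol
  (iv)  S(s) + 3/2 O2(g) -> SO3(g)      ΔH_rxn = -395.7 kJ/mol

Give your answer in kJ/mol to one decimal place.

(i) reversed and × 2: (-2)·(-285.8) = +571.6 kJ/mol
(ii) × 2: (2)·(-608.8) = -1217.6 kJ/mol
(iii) × 2: (2)·(-296.8) = -593.6 kJ/mol
(iv) reversed: +395.7 kJ/mol
ΔH_rxn = (-2)·(-285.8) + (2)·(-608.8) + (2)·(-296.8) + (-1)·(-395.7) = -843.9 kJ/mol

ΔH_rxn = -843.9 kJ/mol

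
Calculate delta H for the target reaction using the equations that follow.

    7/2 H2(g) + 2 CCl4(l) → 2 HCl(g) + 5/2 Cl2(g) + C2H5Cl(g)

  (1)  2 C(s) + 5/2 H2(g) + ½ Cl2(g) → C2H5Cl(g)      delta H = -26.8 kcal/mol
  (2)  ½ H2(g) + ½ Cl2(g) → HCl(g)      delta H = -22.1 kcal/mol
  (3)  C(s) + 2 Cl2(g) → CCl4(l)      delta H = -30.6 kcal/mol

delta H = -9.8 kcal/mol

(1) as written (C2H5Cl(g) already on the product side): -26.8 kcal/mol
(2) × 2 (scale by 2 for the 2 HCl(g)): (2)·(-22.1) = -44.2 kcal/mol
(3) reversed and × 2 (CCl4(l) must end up as a reactant; ×2 to match 2 CCl4(l) in the target): (-2)·(-30.6) = +61.2 kcal/mol
delta H = (1)·(-26.8) + (2)·(-22.1) + (-2)·(-30.6) = -9.8 kcal/mol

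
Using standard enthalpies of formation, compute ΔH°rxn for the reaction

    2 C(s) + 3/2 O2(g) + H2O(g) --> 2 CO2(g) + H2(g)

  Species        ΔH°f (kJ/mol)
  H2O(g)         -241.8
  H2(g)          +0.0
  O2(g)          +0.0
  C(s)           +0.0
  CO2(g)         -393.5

Products: 2·(-393.5) + 1·(+0.0) = -787.0
Reactants: 2·(+0.0) + 3/2·(+0.0) + 1·(-241.8) = -241.8
ΔH°rxn = (-787.0) − (-241.8) = -545.2 kJ/mol

ΔH°rxn = -545.2 kJ/mol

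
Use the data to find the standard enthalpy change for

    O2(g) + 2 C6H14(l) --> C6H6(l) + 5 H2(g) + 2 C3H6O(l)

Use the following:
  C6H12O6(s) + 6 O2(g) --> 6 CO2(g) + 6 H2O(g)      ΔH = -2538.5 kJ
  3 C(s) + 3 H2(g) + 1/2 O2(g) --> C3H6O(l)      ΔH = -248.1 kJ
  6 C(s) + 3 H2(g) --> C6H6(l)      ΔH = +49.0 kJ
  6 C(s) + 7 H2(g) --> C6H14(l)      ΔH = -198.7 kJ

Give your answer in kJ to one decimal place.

ΔH = -49.8 kJ

equation 1: not needed.
equation 2 × 2: (2)·(-248.1) = -496.2 kJ
equation 3 as written: +49.0 kJ
equation 4 reversed and × 2: (-2)·(-198.7) = +397.4 kJ
Combining the equations, ΔH = (2)·(-248.1) + (1)·(+49.0) + (-2)·(-198.7) = -49.8 kJ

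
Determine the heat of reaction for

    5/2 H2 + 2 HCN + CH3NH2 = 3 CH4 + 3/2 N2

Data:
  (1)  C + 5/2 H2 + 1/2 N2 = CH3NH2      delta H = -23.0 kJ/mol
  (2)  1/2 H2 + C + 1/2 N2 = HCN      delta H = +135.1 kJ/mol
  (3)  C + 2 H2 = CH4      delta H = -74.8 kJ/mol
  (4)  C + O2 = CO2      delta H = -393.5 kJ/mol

delta H = -471.6 kJ/mol

(1) reversed: +23.0 kJ/mol
(2) reversed and × 2: (-2)·(+135.1) = -270.2 kJ/mol
(3) × 3: (3)·(-74.8) = -224.4 kJ/mol
(4): not needed.
By Hess's law, delta H = (-1)·(-23.0) + (-2)·(+135.1) + (3)·(-74.8) = -471.6 kJ/mol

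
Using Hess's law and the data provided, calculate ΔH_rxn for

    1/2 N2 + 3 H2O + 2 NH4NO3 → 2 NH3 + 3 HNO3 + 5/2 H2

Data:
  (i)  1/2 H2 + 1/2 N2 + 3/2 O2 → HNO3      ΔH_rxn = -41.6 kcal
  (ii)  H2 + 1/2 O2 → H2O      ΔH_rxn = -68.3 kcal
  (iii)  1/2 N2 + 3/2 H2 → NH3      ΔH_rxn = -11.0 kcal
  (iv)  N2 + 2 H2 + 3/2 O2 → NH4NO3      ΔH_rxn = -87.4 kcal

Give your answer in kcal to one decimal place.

(i) × 3 (×3 to match 3 HNO3 in the target): (3)·(-41.6) = -124.8 kcal
(ii) reversed and × 3 (H2O must end up as a reactant; ×3 to match 3 H2O in the target): (-3)·(-68.3) = +204.9 kcal
(iii) × 2 (×2 to match 2 NH3 in the target): (2)·(-11.0) = -22.0 kcal
(iv) reversed and × 2 (reverse to put NH4NO3 on the reactant side; ×2 to match 2 NH4NO3 in the target): (-2)·(-87.4) = +174.8 kcal
Since enthalpy is a state function, ΔH_rxn = (3)·(-41.6) + (-3)·(-68.3) + (2)·(-11.0) + (-2)·(-87.4) = 232.9 kcal

ΔH_rxn = 232.9 kcal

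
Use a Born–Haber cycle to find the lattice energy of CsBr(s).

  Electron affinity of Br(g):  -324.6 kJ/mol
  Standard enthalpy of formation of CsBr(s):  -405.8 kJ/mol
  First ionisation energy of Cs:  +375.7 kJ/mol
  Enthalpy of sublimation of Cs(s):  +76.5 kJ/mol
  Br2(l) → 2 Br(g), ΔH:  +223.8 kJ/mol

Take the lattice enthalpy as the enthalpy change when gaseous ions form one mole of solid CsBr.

ΔHf° = 1·ΔHsub + 1·(ΣIE) + 1/2·D(Br2) + 1·EA + U
-405.8 = 1·(+76.5) + 1·(+375.7) + 1/2·(+223.8) + 1·(-324.6) + U
U = -405.8 − (+239.5) = -645.3 kJ/mol

U = -645.3 kJ/mol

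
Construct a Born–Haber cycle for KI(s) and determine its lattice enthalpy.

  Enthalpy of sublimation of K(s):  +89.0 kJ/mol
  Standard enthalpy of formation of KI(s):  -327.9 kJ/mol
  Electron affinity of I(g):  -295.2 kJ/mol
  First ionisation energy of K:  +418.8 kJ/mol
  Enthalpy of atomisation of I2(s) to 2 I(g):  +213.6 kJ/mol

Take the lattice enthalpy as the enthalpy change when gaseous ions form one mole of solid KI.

U = -647.3 kJ/mol

ΔHf° = 1·ΔHsub + 1·(ΣIE) + 1/2·D(I2) + 1·EA + U
-327.9 = 1·(+89.0) + 1·(+418.8) + 1/2·(+213.6) + 1·(-295.2) + U
U = -327.9 − (+319.4) = -647.3 kJ/mol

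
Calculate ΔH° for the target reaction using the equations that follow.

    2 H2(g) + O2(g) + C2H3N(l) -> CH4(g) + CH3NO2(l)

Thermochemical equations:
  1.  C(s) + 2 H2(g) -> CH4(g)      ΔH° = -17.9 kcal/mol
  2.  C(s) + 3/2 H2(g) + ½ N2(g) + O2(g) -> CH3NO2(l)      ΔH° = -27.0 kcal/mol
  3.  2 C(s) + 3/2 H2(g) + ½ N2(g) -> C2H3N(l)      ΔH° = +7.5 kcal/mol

ΔH° = -52.4 kcal/mol

eq. 1 as written: -17.9 kcal/mol
eq. 2 as written: -27.0 kcal/mol
eq. 3 reversed: -7.5 kcal/mol
ΔH° = (-17.9) + (-27.0) + (-7.5) = -52.4 kcal/mol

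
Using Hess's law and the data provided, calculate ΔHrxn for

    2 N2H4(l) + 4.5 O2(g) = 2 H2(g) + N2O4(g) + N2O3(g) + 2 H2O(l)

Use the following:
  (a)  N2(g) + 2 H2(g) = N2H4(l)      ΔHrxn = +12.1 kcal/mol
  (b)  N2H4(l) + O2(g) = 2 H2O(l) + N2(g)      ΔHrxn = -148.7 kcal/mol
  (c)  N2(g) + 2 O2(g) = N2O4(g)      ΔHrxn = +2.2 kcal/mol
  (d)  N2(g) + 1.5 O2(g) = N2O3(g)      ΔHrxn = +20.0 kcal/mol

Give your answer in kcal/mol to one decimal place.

(a) reversed: -12.1 kcal/mol
(b) as written: -148.7 kcal/mol
(c) as written: +2.2 kcal/mol
(d) as written: +20.0 kcal/mol
ΔHrxn = (-1)·(+12.1) + (1)·(-148.7) + (1)·(+2.2) + (1)·(+20.0) = -138.6 kcal/mol

ΔHrxn = -138.6 kcal/mol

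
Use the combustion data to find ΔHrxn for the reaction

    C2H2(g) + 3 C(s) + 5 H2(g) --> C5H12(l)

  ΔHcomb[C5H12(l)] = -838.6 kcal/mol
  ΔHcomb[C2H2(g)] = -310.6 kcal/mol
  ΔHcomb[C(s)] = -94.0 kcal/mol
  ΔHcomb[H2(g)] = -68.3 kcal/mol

ΔHrxn = -95.5 kcal/mol

With combustion enthalpies, reactants minus products:
= [1·(-310.6) + 3·(-94.0) + 5·(-68.3)] − [1·(-838.6)]
= -95.5 kcal/mol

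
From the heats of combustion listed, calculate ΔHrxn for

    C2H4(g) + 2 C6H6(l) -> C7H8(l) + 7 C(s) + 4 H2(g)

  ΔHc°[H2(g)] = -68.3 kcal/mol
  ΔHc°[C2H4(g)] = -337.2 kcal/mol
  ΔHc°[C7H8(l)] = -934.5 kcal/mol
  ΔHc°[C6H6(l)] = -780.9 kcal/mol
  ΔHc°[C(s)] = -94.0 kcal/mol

Using ΔH = Σ nΔHc°(reactants) − Σ nΔHc°(products):
= [1·(-337.2) + 2·(-780.9)] − [1·(-934.5) + 7·(-94.0) + 4·(-68.3)]
= -33.3 kcal/mol

ΔHrxn = -33.3 kcal/mol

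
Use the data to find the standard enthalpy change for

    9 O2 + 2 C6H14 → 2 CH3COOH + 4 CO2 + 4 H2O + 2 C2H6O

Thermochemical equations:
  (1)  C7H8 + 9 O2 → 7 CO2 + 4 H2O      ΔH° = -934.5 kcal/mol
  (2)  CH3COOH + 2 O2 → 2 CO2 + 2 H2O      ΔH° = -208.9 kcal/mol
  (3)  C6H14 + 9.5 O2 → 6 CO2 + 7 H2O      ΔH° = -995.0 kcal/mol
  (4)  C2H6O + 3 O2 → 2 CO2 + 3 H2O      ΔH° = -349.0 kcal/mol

(1): not needed.
(2) reversed and × 2: (-2)·(-208.9) = +417.8 kcal/mol
(3) × 2: (2)·(-995.0) = -1990.0 kcal/mol
(4) reversed and × 2: (-2)·(-349.0) = +698.0 kcal/mol
By Hess's law, ΔH° = (+417.8) + (-1990.0) + (+698.0) = -874.2 kcal/mol

ΔH° = -874.2 kcal/mol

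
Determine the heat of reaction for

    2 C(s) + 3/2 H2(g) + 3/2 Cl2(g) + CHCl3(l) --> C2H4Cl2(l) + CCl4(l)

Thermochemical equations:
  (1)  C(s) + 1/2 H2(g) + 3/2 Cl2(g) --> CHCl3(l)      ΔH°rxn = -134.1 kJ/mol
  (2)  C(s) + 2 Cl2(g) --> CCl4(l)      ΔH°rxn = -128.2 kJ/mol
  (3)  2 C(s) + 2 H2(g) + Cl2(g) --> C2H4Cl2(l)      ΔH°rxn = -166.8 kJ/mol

ΔH°rxn = -160.9 kJ/mol

(1) reversed (CHCl3(l) must end up as a reactant): +134.1 kJ/mol
(2) as written (CCl4(l) already on the product side): -128.2 kJ/mol
(3) as written (C2H4Cl2(l) already on the product side): -166.8 kJ/mol
By Hess's law, ΔH°rxn = (-1)·(-134.1) + (1)·(-128.2) + (1)·(-166.8) = -160.9 kJ/mol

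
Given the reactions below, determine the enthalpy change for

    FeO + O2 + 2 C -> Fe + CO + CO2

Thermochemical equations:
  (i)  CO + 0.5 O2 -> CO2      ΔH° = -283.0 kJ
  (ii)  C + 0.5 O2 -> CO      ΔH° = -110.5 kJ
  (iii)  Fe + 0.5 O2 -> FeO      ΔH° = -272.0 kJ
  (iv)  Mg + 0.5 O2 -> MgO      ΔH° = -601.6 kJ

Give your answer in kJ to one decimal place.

(i) as written (CO2 already on the product side): -283.0 kJ
(ii) × 2 (scale by 2 for the 2 C): (2)·(-110.5) = -221.0 kJ
(iii) reversed (FeO must end up as a reactant): +272.0 kJ
(iv): not needed (MgO appears nowhere else).
Combining the equations, ΔH° = (1)·(-283.0) + (2)·(-110.5) + (-1)·(-272.0) = -232.0 kJ

ΔH° = -232.0 kJ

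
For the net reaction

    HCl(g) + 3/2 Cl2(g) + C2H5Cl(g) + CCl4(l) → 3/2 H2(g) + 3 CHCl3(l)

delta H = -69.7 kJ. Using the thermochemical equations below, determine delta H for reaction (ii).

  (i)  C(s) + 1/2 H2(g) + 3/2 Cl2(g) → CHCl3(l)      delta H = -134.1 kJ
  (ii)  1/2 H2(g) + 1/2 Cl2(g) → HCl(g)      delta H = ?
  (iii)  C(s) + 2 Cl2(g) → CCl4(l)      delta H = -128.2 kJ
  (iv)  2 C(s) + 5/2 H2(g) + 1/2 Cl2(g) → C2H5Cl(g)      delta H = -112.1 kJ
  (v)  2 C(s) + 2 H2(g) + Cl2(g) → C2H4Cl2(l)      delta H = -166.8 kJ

delta H = -92.3 kJ

(i) × 3: (3)·(-134.1) = -402.3 kJ
(ii) reversed: contributes −x
(iii) reversed: +128.2 kJ
(iv) reversed: +112.1 kJ
(v): not needed.
-69.7 = (-402.3) + (+128.2) + (+112.1) − x
x = (-69.7 − (-162.0)) / (-1) = -92.3 kJ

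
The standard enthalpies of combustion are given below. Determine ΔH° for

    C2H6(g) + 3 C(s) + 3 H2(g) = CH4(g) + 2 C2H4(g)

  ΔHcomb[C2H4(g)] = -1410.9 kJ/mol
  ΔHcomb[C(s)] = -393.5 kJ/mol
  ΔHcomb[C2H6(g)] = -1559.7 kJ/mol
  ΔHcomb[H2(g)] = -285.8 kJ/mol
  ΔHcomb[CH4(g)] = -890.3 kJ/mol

ΔH° = 114.5 kJ/mol

With combustion enthalpies, reactants minus products:
= [1·(-1559.7) + 3·(-393.5) + 3·(-285.8)] − [1·(-890.3) + 2·(-1410.9)]
= 114.5 kJ/mol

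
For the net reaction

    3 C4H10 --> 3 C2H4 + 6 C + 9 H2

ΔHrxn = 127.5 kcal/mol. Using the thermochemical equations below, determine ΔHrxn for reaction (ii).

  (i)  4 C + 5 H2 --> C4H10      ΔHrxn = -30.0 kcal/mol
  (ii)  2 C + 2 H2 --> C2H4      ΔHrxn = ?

(i) reversed and × 3 (C4H10 must end up as a reactant; ×3 to match 3 C4H10 in the target): (-3)·(-30.0) = +90.0 kcal/mol
(ii) × 3 (×3 to match 3 C2H4 in the target): contributes 3·x
+127.5 = (+90.0) + 3·x
x = (+127.5 − (+90.0)) / (3) = 12.5 kcal/mol

ΔHrxn = 12.5 kcal/mol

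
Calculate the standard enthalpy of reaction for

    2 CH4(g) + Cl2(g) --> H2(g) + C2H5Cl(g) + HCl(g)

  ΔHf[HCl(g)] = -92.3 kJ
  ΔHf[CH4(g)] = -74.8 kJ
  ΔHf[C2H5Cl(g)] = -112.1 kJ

Products: 1·(+0.0) + 1·(-112.1) + 1·(-92.3) = -204.4
Reactants: 2·(-74.8) + 1·(+0.0) = -149.6
ΔH_rxn = (-204.4) − (-149.6) = -54.8 kJ

ΔH_rxn = -54.8 kJ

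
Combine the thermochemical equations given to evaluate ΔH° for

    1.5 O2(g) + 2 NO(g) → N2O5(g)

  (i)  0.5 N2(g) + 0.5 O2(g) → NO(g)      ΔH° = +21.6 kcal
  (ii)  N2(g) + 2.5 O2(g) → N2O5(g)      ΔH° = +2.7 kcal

(i) reversed and × 2: (-2)·(+21.6) = -43.2 kcal
(ii) as written: +2.7 kcal
ΔH° = (-43.2) + (+2.7) = -40.5 kcal

ΔH° = -40.5 kcal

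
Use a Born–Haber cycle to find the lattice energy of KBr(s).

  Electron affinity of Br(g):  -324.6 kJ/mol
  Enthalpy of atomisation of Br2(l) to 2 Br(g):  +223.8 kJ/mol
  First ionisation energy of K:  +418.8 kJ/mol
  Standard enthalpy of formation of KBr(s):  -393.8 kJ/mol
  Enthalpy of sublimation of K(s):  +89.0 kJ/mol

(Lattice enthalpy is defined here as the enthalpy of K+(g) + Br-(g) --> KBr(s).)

U = -688.9 kJ/mol

ΔHf° = 1·ΔHsub + 1·(ΣIE) + 1/2·D(Br2) + 1·EA + U
-393.8 = 1·(+89.0) + 1·(+418.8) + 1/2·(+223.8) + 1·(-324.6) + U
U = -393.8 − (+295.1) = -688.9 kJ/mol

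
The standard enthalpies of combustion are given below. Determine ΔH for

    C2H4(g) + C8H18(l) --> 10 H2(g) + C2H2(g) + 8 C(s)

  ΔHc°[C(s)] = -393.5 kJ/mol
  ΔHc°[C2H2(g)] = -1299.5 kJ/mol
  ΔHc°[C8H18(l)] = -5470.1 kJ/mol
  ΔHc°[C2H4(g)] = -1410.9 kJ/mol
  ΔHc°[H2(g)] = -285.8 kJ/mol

Using ΔH = Σ nΔHc°(reactants) − Σ nΔHc°(products):
= [1·(-1410.9) + 1·(-5470.1)] − [10·(-285.8) + 1·(-1299.5) + 8·(-393.5)]
= 424.5 kJ/mol

ΔH = 424.5 kJ/mol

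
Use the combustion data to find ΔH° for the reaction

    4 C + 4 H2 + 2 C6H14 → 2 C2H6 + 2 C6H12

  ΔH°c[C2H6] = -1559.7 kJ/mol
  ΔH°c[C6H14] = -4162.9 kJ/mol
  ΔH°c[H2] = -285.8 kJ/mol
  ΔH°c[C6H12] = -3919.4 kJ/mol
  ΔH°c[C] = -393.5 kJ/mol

With combustion enthalpies, reactants minus products:
= [4·(-393.5) + 4·(-285.8) + 2·(-4162.9)] − [2·(-1559.7) + 2·(-3919.4)]
= -84.8 kJ/mol

ΔH° = -84.8 kJ/mol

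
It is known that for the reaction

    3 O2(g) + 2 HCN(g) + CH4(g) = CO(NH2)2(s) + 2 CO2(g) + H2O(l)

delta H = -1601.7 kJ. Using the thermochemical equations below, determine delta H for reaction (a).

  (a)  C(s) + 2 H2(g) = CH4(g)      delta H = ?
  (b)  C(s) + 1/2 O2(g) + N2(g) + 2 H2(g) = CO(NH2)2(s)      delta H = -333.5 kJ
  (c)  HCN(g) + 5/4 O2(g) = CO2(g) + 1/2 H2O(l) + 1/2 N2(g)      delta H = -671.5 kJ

delta H = -74.8 kJ

(a) reversed (CH4(g) must end up as a reactant): contributes −x
(b) as written (CO(NH2)2(s) already on the product side): -333.5 kJ
(c) × 2 (×2 to match 2 HCN(g) in the target): (2)·(-671.5) = -1343.0 kJ
-1601.7 = (-333.5) + (-1343.0) − x
x = (-1601.7 − (-1676.5)) / (-1) = -74.8 kJ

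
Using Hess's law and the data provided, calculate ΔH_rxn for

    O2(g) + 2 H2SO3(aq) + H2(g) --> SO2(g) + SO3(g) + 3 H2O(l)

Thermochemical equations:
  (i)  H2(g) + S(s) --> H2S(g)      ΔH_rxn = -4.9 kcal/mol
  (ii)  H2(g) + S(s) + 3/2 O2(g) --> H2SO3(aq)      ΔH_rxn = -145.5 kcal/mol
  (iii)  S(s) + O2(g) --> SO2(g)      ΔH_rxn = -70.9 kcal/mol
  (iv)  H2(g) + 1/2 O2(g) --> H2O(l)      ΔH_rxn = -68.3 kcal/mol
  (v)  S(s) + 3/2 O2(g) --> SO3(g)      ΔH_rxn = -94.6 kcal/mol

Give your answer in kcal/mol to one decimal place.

ΔH_rxn = -79.4 kcal/mol

(i): not needed.
(ii) reversed and × 2: (-2)·(-145.5) = +291.0 kcal/mol
(iii) as written: -70.9 kcal/mol
(iv) × 3: (3)·(-68.3) = -204.9 kcal/mol
(v) as written: -94.6 kcal/mol
By Hess's law, ΔH_rxn = (+291.0) + (-70.9) + (-204.9) + (-94.6) = -79.4 kcal/mol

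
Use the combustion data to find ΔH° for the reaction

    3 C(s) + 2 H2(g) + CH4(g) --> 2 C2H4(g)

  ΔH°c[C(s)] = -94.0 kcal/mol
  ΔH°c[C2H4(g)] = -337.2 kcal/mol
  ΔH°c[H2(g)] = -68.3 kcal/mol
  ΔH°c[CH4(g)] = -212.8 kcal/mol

With combustion enthalpies, reactants minus products:
= [3·(-94.0) + 2·(-68.3) + 1·(-212.8)] − [2·(-337.2)]
= 43.0 kcal/mol

ΔH° = 43.0 kcal/mol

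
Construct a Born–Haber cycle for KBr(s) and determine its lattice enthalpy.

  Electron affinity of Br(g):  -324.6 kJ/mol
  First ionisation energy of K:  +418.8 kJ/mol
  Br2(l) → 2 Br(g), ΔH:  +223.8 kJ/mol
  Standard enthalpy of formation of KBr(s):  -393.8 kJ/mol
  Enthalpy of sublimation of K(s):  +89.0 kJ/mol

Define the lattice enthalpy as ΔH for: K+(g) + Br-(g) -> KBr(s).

ΔHf° = 1·ΔHsub + 1·(ΣIE) + 1/2·D(Br2) + 1·EA + U
-393.8 = 1·(+89.0) + 1·(+418.8) + 1/2·(+223.8) + 1·(-324.6) + U
U = -393.8 − (+295.1) = -688.9 kJ/mol

U = -688.9 kJ/mol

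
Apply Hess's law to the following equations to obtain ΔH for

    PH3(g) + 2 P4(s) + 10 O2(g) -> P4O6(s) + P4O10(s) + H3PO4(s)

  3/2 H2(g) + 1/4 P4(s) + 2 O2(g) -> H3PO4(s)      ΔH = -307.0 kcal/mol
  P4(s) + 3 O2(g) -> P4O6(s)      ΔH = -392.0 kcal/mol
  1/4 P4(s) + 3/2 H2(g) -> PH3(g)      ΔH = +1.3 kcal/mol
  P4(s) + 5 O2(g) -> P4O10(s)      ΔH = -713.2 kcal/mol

ΔH = -1413.5 kcal/mol

equation 1 as written: -307.0 kcal/mol
equation 2 as written: -392.0 kcal/mol
equation 3 reversed: -1.3 kcal/mol
equation 4 as written: -713.2 kcal/mol
By Hess's law, ΔH = (-307.0) + (-392.0) + (-1.3) + (-713.2) = -1413.5 kcal/mol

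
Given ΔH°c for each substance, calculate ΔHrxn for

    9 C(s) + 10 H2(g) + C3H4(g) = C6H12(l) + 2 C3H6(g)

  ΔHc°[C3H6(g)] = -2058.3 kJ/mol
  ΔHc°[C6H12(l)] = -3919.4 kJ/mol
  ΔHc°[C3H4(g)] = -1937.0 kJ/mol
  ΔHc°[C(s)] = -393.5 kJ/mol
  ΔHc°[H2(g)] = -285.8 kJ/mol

Using ΔH = Σ nΔHc°(reactants) − Σ nΔHc°(products):
= [9·(-393.5) + 10·(-285.8) + 1·(-1937.0)] − [1·(-3919.4) + 2·(-2058.3)]
= -300.5 kJ/mol

ΔHrxn = -300.5 kJ/mol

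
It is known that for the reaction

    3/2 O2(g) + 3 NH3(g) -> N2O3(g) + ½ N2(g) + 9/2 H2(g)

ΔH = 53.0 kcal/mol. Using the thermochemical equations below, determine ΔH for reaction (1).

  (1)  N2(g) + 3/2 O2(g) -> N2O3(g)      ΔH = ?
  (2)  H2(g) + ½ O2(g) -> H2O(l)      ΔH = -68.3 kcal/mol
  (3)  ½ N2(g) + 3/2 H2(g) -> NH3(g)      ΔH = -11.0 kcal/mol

(1) as written: contributes x
(2): not needed.
(3) reversed and × 3: (-3)·(-11.0) = +33.0 kcal/mol
+53.0 = (+33.0) + x
x = (+53.0 − (+33.0)) / (1) = 20.0 kcal/mol

ΔH = 20.0 kcal/mol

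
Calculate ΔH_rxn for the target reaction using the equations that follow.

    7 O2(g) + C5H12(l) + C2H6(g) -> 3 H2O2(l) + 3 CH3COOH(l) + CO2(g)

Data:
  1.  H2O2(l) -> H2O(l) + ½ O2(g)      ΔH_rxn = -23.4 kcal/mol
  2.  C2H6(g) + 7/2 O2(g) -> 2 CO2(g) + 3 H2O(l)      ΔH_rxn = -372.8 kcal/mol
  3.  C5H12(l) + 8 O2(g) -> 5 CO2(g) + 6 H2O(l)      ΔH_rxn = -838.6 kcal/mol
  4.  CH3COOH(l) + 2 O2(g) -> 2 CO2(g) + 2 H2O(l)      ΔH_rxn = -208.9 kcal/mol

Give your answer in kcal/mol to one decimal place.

eq. 1 reversed and × 3: (-3)·(-23.4) = +70.2 kcal/mol
eq. 2 as written: -372.8 kcal/mol
eq. 3 as written: -838.6 kcal/mol
eq. 4 reversed and × 3: (-3)·(-208.9) = +626.7 kcal/mol
ΔH_rxn = (+70.2) + (-372.8) + (-838.6) + (+626.7) = -514.5 kcal/mol

ΔH_rxn = -514.5 kcal/mol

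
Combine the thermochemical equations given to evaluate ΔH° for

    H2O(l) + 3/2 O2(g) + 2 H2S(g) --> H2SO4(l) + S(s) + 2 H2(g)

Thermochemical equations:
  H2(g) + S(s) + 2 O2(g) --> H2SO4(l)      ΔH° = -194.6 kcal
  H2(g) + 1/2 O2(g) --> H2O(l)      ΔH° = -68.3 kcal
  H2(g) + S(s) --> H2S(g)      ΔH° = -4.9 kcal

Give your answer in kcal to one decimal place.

equation 1 as written: -194.6 kcal
equation 2 reversed: +68.3 kcal
equation 3 reversed and × 2: (-2)·(-4.9) = +9.8 kcal
Combining the equations, ΔH° = (1)·(-194.6) + (-1)·(-68.3) + (-2)·(-4.9) = -116.5 kcal

ΔH° = -116.5 kcal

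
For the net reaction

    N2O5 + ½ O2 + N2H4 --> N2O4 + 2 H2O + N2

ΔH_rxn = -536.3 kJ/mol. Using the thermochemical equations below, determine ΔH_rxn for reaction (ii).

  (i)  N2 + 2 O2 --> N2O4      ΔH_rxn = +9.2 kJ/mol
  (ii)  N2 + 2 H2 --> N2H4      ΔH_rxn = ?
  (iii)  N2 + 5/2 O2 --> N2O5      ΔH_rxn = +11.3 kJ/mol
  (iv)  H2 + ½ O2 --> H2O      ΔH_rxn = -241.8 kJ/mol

(i) as written: +9.2 kJ/mol
(ii) reversed: contributes −x
(iii) reversed: -11.3 kJ/mol
(iv) × 2: (2)·(-241.8) = -483.6 kJ/mol
-536.3 = (+9.2) + (-11.3) + (-483.6) − x
x = (-536.3 − (-485.7)) / (-1) = 50.6 kJ/mol

ΔH_rxn = 50.6 kJ/mol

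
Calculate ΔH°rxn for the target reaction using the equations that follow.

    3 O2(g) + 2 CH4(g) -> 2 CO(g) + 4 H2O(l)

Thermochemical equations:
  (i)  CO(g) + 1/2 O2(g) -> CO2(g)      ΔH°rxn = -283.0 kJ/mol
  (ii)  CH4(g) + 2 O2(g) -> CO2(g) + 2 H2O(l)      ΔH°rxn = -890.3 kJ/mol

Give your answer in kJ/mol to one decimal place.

(i) reversed and × 2: (-2)·(-283.0) = +566.0 kJ/mol
(ii) × 2: (2)·(-890.3) = -1780.6 kJ/mol
Since enthalpy is a state function, ΔH°rxn = (+566.0) + (-1780.6) = -1214.6 kJ/mol

ΔH°rxn = -1214.6 kJ/mol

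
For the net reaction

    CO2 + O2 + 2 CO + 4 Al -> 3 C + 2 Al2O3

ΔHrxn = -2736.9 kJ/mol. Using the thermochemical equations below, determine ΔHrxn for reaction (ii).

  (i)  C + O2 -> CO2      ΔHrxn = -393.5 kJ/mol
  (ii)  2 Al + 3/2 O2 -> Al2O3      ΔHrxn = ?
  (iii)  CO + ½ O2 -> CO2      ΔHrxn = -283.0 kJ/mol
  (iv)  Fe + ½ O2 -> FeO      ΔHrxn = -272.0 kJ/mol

(i) reversed and × 3: (-3)·(-393.5) = +1180.5 kJ/mol
(ii) × 2: contributes 2·x
(iii) × 2: (2)·(-283.0) = -566.0 kJ/mol
(iv): not needed.
-2736.9 = (+1180.5) + (-566.0) + 2·x
x = (-2736.9 − (+614.5)) / (2) = -1675.7 kJ/mol

ΔHrxn = -1675.7 kJ/mol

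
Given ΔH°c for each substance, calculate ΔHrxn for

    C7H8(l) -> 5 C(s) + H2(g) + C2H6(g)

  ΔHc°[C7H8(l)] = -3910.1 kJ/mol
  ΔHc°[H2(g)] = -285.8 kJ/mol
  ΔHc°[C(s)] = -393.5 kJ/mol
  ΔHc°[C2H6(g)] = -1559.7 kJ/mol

Using ΔH = Σ nΔHc°(reactants) − Σ nΔHc°(products):
= [1·(-3910.1)] − [5·(-393.5) + 1·(-285.8) + 1·(-1559.7)]
= -97.1 kJ/mol

ΔHrxn = -97.1 kJ/mol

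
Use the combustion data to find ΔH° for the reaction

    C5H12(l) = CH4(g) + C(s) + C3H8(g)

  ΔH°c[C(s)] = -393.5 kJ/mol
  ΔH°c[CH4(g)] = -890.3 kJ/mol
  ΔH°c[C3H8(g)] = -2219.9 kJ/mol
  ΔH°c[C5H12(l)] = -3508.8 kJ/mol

Using ΔH = Σ nΔHc°(reactants) − Σ nΔHc°(products):
= [1·(-3508.8)] − [1·(-890.3) + 1·(-393.5) + 1·(-2219.9)]
= -5.1 kJ/mol

ΔH° = -5.1 kJ/mol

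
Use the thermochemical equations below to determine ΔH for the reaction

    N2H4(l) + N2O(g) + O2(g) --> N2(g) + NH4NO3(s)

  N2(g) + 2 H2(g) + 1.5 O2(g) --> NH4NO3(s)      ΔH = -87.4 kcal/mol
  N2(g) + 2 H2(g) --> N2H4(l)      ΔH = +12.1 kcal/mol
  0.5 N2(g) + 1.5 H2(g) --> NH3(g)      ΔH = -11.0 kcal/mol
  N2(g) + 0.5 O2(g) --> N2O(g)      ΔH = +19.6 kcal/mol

ΔH = -119.1 kcal/mol

equation 1 as written (NH4NO3(s) already on the product side): -87.4 kcal/mol
equation 2 reversed (N2H4(l) must end up as a reactant): -12.1 kcal/mol
equation 3: not needed (NH3(g) appears nowhere else).
equation 4 reversed (reverse to put N2O(g) on the reactant side): -19.6 kcal/mol
ΔH = (1)·(-87.4) + (-1)·(+12.1) + (-1)·(+19.6) = -119.1 kcal/mol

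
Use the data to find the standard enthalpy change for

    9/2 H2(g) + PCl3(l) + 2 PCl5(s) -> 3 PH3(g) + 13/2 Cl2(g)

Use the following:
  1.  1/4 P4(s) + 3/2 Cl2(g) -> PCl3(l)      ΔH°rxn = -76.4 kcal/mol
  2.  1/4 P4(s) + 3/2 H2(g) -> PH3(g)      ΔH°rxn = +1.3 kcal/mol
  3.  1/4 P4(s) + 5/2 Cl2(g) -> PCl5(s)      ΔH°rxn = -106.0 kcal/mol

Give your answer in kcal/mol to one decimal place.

ΔH°rxn = 292.3 kcal/mol

eq. 1 reversed (PCl3(l) must end up as a reactant): +76.4 kcal/mol
eq. 2 × 3 (×3 to match 3 PH3(g) in the target): (3)·(+1.3) = +3.9 kcal/mol
eq. 3 reversed and × 2 (reverse to put PCl5(s) on the reactant side; scale by 2 for the 2 PCl5(s)): (-2)·(-106.0) = +212.0 kcal/mol
Since enthalpy is a state function, ΔH°rxn = (+76.4) + (+3.9) + (+212.0) = 292.3 kcal/mol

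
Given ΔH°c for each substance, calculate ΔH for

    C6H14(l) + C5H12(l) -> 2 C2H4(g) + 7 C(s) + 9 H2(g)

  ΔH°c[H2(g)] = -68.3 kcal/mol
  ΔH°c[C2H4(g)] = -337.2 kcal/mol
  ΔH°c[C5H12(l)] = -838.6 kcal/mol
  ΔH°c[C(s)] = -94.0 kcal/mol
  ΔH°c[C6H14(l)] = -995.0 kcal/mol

ΔH = 113.5 kcal/mol

Using ΔH = Σ nΔHc°(reactants) − Σ nΔHc°(products):
= [1·(-995.0) + 1·(-838.6)] − [2·(-337.2) + 7·(-94.0) + 9·(-68.3)]
= 113.5 kcal/mol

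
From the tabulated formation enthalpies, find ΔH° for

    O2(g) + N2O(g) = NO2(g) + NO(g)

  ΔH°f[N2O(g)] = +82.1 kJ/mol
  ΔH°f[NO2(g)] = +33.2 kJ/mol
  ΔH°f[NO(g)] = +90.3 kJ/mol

ΔH°rxn = Σ nΔHf°(products) − Σ nΔHf°(reactants).
Products: 1·(+33.2) + 1·(+90.3) = +123.5
Reactants: 1·(+0.0) + 1·(+82.1) = +82.1
ΔH° = (+123.5) − (+82.1) = 41.4 kJ/mol

ΔH° = 41.4 kJ/mol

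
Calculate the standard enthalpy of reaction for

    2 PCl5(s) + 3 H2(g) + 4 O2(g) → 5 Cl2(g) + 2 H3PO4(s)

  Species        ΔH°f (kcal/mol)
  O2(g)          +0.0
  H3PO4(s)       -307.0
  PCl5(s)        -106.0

ΔH° = -402.0 kcal/mol

Products: 5·(+0.0) + 2·(-307.0) = -614.0
Reactants: 2·(-106.0) + 3·(+0.0) + 4·(+0.0) = -212.0
ΔH° = (-614.0) − (-212.0) = -402.0 kcal/mol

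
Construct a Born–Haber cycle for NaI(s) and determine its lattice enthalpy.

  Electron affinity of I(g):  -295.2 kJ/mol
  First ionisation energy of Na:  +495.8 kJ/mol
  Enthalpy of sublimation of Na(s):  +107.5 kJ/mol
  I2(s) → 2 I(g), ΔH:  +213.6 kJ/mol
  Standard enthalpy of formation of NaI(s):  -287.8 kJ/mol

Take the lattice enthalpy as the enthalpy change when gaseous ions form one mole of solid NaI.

U = -702.7 kJ/mol

ΔHf° = 1·ΔHsub + 1·(ΣIE) + 1/2·D(I2) + 1·EA + U
-287.8 = 1·(+107.5) + 1·(+495.8) + 1/2·(+213.6) + 1·(-295.2) + U
U = -287.8 − (+414.9) = -702.7 kJ/mol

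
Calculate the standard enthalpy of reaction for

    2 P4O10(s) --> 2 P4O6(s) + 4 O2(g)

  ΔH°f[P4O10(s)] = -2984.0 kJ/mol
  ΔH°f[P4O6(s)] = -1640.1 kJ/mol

Products: 2·(-1640.1) + 4·(+0.0) = -3280.2
Reactants: 2·(-2984.0) = -5968.0
ΔH_rxn = (-3280.2) − (-5968.0) = 2687.8 kJ/mol

ΔH_rxn = 2687.8 kJ/mol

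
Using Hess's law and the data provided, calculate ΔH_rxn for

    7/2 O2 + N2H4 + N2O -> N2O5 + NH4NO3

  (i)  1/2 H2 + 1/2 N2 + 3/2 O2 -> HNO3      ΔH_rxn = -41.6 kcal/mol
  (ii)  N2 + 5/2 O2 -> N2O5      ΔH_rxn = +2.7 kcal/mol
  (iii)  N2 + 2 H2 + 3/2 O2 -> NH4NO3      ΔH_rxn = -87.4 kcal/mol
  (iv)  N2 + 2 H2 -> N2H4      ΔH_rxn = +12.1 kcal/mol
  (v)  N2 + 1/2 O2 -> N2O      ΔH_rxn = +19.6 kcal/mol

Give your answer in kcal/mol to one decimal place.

ΔH_rxn = -116.4 kcal/mol

(i): not needed (HNO3 appears nowhere else).
(ii) as written (N2O5 already on the product side): +2.7 kcal/mol
(iii) as written (NH4NO3 already on the product side): -87.4 kcal/mol
(iv) reversed (reverse to put N2H4 on the reactant side): -12.1 kcal/mol
(v) reversed (N2O must end up as a reactant): -19.6 kcal/mol
ΔH_rxn = (+2.7) + (-87.4) + (-12.1) + (-19.6) = -116.4 kcal/mol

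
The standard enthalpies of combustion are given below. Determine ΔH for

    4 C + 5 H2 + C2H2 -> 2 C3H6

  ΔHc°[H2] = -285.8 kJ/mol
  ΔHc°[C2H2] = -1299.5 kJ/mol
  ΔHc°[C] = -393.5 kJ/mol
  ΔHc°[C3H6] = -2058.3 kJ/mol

Using ΔH = Σ nΔHc°(reactants) − Σ nΔHc°(products):
= [4·(-393.5) + 5·(-285.8) + 1·(-1299.5)] − [2·(-2058.3)]
= -185.9 kJ/mol

ΔH = -185.9 kJ/mol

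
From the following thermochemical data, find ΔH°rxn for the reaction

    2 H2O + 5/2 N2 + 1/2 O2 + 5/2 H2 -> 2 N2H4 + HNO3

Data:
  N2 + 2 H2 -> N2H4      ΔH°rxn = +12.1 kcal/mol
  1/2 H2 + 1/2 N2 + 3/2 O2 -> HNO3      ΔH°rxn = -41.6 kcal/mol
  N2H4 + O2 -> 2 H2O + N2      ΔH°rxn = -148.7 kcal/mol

ΔH°rxn = 119.2 kcal/mol

equation 1 as written: +12.1 kcal/mol
equation 2 as written: -41.6 kcal/mol
equation 3 reversed: +148.7 kcal/mol
By Hess's law, ΔH°rxn = (+12.1) + (-41.6) + (+148.7) = 119.2 kcal/mol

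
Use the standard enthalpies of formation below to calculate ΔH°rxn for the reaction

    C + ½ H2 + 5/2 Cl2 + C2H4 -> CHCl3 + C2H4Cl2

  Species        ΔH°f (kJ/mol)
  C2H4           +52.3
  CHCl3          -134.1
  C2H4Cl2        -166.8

ΔH°rxn = -353.2 kJ/mol

ΔH°rxn = Σ nΔHf°(products) − Σ nΔHf°(reactants).
Products: 1·(-134.1) + 1·(-166.8) = -300.9
Reactants: 1·(+0.0) + 1/2·(+0.0) + 5/2·(+0.0) + 1·(+52.3) = +52.3
ΔH°rxn = (-300.9) − (+52.3) = -353.2 kJ/mol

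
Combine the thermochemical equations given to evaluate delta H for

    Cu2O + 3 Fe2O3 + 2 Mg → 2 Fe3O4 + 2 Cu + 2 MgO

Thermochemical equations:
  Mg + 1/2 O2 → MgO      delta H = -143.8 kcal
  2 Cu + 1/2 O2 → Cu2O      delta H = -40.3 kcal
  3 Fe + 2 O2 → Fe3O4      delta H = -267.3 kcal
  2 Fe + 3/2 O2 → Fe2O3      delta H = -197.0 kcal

delta H = -190.9 kcal

equation 1 × 2 (×2 to match 2 MgO in the target): (2)·(-143.8) = -287.6 kcal
equation 2 reversed (reverse to put Cu2O on the reactant side): +40.3 kcal
equation 3 × 2 (×2 to match 2 Fe3O4 in the target): (2)·(-267.3) = -534.6 kcal
equation 4 reversed and × 3 (reverse to put Fe2O3 on the reactant side; scale by 3 for the 3 Fe2O3): (-3)·(-197.0) = +591.0 kcal
Summing the manipulated equations, delta H = (-287.6) + (+40.3) + (-534.6) + (+591.0) = -190.9 kcal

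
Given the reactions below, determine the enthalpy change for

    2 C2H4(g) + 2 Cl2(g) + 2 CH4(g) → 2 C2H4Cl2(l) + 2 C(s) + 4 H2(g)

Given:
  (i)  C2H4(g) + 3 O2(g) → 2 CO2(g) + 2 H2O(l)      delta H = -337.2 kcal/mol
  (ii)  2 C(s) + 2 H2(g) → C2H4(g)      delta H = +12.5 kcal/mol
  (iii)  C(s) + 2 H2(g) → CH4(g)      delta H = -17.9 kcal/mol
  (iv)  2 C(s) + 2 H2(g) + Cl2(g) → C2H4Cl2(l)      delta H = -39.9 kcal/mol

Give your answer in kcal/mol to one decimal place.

delta H = -69.0 kcal/mol

(i): not needed (CO2(g) appears nowhere else).
(ii) reversed and × 2: (-2)·(+12.5) = -25.0 kcal/mol
(iii) reversed and × 2 (CH4(g) must end up as a reactant; ×2 to match 2 CH4(g) in the target): (-2)·(-17.9) = +35.8 kcal/mol
(iv) × 2 (×2 to match 2 C2H4Cl2(l) in the target): (2)·(-39.9) = -79.8 kcal/mol
Since enthalpy is a state function, delta H = (-2)·(+12.5) + (-2)·(-17.9) + (2)·(-39.9) = -69.0 kcal/mol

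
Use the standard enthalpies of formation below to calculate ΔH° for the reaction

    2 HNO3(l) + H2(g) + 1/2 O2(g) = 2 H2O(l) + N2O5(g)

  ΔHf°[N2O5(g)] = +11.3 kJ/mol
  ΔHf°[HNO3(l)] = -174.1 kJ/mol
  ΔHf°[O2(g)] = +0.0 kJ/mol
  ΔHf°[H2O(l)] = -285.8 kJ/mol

ΔH° = -212.1 kJ/mol

Products: 2·(-285.8) + 1·(+11.3) = -560.3
Reactants: 2·(-174.1) + 1·(+0.0) + 1/2·(+0.0) = -348.2
ΔH° = (-560.3) − (-348.2) = -212.1 kJ/mol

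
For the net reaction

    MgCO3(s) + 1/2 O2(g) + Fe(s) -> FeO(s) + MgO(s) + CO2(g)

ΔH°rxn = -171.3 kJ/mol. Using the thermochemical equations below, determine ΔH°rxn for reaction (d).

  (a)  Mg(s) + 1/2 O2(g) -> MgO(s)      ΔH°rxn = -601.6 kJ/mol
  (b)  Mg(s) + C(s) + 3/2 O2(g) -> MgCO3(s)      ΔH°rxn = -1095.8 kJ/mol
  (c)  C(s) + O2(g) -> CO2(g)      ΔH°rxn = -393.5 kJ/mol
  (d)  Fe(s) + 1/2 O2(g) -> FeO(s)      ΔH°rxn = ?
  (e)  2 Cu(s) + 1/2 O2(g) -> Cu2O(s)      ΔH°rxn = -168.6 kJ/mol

(a) as written: -601.6 kJ/mol
(b) reversed: +1095.8 kJ/mol
(c) as written: -393.5 kJ/mol
(d) as written: contributes x
(e): not needed.
-171.3 = (-601.6) + (+1095.8) + (-393.5) + x
x = (-171.3 − (+100.7)) / (1) = -272.0 kJ/mol

ΔH°rxn = -272.0 kJ/mol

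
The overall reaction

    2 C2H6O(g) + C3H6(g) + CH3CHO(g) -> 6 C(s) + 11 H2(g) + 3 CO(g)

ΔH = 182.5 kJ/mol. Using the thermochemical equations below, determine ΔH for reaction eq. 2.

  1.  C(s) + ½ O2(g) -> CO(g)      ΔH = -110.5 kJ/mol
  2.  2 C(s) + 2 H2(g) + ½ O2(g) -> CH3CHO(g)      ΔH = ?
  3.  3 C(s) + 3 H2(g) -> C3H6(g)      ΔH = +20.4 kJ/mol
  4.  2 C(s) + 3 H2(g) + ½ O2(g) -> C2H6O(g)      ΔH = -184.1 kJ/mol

ΔH = -166.2 kJ/mol

eq. 1 × 3 (scale by 3 for the 3 CO(g)): (3)·(-110.5) = -331.5 kJ/mol
eq. 2 reversed (reverse to put CH3CHO(g) on the reactant side): contributes −x
eq. 3 reversed (C3H6(g) must end up as a reactant): -20.4 kJ/mol
eq. 4 reversed and × 2 (reverse to put C2H6O(g) on the reactant side; ×2 to match 2 C2H6O(g) in the target): (-2)·(-184.1) = +368.2 kJ/mol
+182.5 = (-331.5) + (-20.4) + (+368.2) − x
x = (+182.5 − (+16.3)) / (-1) = -166.2 kJ/mol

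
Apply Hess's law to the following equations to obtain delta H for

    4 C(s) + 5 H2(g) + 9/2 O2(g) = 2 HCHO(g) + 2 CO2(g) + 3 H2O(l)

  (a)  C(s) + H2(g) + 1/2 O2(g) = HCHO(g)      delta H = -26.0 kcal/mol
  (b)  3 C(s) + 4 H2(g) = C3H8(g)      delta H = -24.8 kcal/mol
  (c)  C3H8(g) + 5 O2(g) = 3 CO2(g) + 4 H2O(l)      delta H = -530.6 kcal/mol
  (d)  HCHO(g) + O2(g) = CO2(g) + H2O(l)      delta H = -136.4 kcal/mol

(a) as written: -26.0 kcal/mol
(b) as written: -24.8 kcal/mol
(c) as written: -530.6 kcal/mol
(d) reversed: +136.4 kcal/mol
delta H = (-26.0) + (-24.8) + (-530.6) + (+136.4) = -445.0 kcal/mol

delta H = -445.0 kcal/mol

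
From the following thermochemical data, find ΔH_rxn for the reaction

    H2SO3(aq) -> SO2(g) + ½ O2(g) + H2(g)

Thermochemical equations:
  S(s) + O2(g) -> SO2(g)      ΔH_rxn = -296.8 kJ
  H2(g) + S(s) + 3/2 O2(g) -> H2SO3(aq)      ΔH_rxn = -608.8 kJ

ΔH_rxn = 312.0 kJ

equation 1 as written: -296.8 kJ
equation 2 reversed: +608.8 kJ
ΔH_rxn = (-296.8) + (+608.8) = 312.0 kJ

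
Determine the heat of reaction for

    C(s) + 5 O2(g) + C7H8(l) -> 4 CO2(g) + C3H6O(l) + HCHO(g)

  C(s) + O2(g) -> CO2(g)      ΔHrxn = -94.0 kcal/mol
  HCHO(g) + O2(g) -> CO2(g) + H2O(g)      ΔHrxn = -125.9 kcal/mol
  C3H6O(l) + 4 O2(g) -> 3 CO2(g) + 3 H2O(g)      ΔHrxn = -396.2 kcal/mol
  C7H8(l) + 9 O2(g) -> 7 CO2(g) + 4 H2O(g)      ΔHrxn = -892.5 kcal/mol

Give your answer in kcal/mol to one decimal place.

equation 1 as written (C(s) already on the reactant side): -94.0 kcal/mol
equation 2 reversed (reverse to put HCHO(g) on the product side): +125.9 kcal/mol
equation 3 reversed (reverse to put C3H6O(l) on the product side): +396.2 kcal/mol
equation 4 as written (C7H8(l) already on the reactant side): -892.5 kcal/mol
ΔHrxn = (1)·(-94.0) + (-1)·(-125.9) + (-1)·(-396.2) + (1)·(-892.5) = -464.4 kcal/mol

ΔHrxn = -464.4 kcal/mol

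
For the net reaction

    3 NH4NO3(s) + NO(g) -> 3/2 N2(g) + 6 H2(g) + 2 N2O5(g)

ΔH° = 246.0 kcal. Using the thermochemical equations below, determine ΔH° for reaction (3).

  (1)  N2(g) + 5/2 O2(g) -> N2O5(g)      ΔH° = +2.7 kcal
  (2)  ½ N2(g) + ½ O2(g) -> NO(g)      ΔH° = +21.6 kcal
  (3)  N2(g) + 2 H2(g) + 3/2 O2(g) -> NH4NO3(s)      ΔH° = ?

ΔH° = -87.4 kcal

(1) × 2 (×2 to match 2 N2O5(g) in the target): (2)·(+2.7) = +5.4 kcal
(2) reversed (reverse to put NO(g) on the reactant side): -21.6 kcal
(3) reversed and × 3 (reverse to put NH4NO3(s) on the reactant side; ×3 to match 3 NH4NO3(s) in the target): contributes −3·x
+246.0 = (+5.4) + (-21.6) − 3·x
x = (+246.0 − (-16.2)) / (-3) = -87.4 kcal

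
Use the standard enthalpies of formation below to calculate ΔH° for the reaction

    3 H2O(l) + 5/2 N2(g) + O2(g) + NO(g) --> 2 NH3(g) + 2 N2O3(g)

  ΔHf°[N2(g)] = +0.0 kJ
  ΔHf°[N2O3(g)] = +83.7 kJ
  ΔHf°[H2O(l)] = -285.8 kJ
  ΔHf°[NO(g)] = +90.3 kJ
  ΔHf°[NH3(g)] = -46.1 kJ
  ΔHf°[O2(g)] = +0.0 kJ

ΔH° = 842.3 kJ

ΔH°rxn = Σ nΔHf°(products) − Σ nΔHf°(reactants).
Products: 2·(-46.1) + 2·(+83.7) = +75.2
Reactants: 3·(-285.8) + 5/2·(+0.0) + 1·(+0.0) + 1·(+90.3) = -767.1
ΔH° = (+75.2) − (-767.1) = 842.3 kJ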